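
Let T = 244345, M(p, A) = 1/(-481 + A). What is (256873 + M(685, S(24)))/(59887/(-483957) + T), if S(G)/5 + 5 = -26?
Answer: 26354882968413/25069511614936 ≈ 1.0513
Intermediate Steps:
S(G) = -155 (S(G) = -25 + 5*(-26) = -25 - 130 = -155)
(256873 + M(685, S(24)))/(59887/(-483957) + T) = (256873 + 1/(-481 - 155))/(59887/(-483957) + 244345) = (256873 + 1/(-636))/(59887*(-1/483957) + 244345) = (256873 - 1/636)/(-59887/483957 + 244345) = 163371227/(636*(118252413278/483957)) = (163371227/636)*(483957/118252413278) = 26354882968413/25069511614936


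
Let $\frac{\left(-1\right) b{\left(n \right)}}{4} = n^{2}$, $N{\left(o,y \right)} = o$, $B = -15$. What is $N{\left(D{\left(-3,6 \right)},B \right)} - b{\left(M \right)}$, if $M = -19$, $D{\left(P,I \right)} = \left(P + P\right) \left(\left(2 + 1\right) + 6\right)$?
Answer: $1390$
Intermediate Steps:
$D{\left(P,I \right)} = 18 P$ ($D{\left(P,I \right)} = 2 P \left(3 + 6\right) = 2 P 9 = 18 P$)
$b{\left(n \right)} = - 4 n^{2}$
$N{\left(D{\left(-3,6 \right)},B \right)} - b{\left(M \right)} = 18 \left(-3\right) - - 4 \left(-19\right)^{2} = -54 - \left(-4\right) 361 = -54 - -1444 = -54 + 1444 = 1390$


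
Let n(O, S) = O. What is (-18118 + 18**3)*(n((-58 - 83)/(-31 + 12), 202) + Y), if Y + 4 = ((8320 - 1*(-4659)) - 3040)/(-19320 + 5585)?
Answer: -8648533124/260965 ≈ -33141.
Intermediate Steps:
Y = -64879/13735 (Y = -4 + ((8320 - 1*(-4659)) - 3040)/(-19320 + 5585) = -4 + ((8320 + 4659) - 3040)/(-13735) = -4 + (12979 - 3040)*(-1/13735) = -4 + 9939*(-1/13735) = -4 - 9939/13735 = -64879/13735 ≈ -4.7236)
(-18118 + 18**3)*(n((-58 - 83)/(-31 + 12), 202) + Y) = (-18118 + 18**3)*((-58 - 83)/(-31 + 12) - 64879/13735) = (-18118 + 5832)*(-141/(-19) - 64879/13735) = -12286*(-141*(-1/19) - 64879/13735) = -12286*(141/19 - 64879/13735) = -12286*703934/260965 = -8648533124/260965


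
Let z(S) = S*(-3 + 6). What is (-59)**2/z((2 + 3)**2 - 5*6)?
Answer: -3481/15 ≈ -232.07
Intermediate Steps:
z(S) = 3*S (z(S) = S*3 = 3*S)
(-59)**2/z((2 + 3)**2 - 5*6) = (-59)**2/((3*((2 + 3)**2 - 5*6))) = 3481/((3*(5**2 - 30))) = 3481/((3*(25 - 30))) = 3481/((3*(-5))) = 3481/(-15) = 3481*(-1/15) = -3481/15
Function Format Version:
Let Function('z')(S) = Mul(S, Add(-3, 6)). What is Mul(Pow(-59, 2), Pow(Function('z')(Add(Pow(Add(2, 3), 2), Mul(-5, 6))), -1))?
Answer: Rational(-3481, 15) ≈ -232.07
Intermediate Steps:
Function('z')(S) = Mul(3, S) (Function('z')(S) = Mul(S, 3) = Mul(3, S))
Mul(Pow(-59, 2), Pow(Function('z')(Add(Pow(Add(2, 3), 2), Mul(-5, 6))), -1)) = Mul(Pow(-59, 2), Pow(Mul(3, Add(Pow(Add(2, 3), 2), Mul(-5, 6))), -1)) = Mul(3481, Pow(Mul(3, Add(Pow(5, 2), -30)), -1)) = Mul(3481, Pow(Mul(3, Add(25, -30)), -1)) = Mul(3481, Pow(Mul(3, -5), -1)) = Mul(3481, Pow(-15, -1)) = Mul(3481, Rational(-1, 15)) = Rational(-3481, 15)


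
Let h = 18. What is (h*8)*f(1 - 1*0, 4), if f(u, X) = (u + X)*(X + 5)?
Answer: 6480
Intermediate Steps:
f(u, X) = (5 + X)*(X + u) (f(u, X) = (X + u)*(5 + X) = (5 + X)*(X + u))
(h*8)*f(1 - 1*0, 4) = (18*8)*(4² + 5*4 + 5*(1 - 1*0) + 4*(1 - 1*0)) = 144*(16 + 20 + 5*(1 + 0) + 4*(1 + 0)) = 144*(16 + 20 + 5*1 + 4*1) = 144*(16 + 20 + 5 + 4) = 144*45 = 6480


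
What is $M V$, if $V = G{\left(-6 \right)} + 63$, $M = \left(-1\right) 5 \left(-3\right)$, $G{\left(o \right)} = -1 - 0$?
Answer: $930$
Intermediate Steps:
$G{\left(o \right)} = -1$ ($G{\left(o \right)} = -1 + 0 = -1$)
$M = 15$ ($M = \left(-5\right) \left(-3\right) = 15$)
$V = 62$ ($V = -1 + 63 = 62$)
$M V = 15 \cdot 62 = 930$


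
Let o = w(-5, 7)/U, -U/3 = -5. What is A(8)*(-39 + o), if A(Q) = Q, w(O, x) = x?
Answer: -4624/15 ≈ -308.27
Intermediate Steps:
U = 15 (U = -3*(-5) = 15)
o = 7/15 ≈ 0.46667
A(8)*(-39 + o) = 8*(-39 + 7/15) = 8*(-578/15) = -4624/15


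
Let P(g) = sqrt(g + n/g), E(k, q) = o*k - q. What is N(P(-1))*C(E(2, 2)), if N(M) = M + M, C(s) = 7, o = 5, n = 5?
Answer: 14*I*sqrt(6) ≈ 34.293*I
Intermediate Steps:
E(k, q) = -q + 5*k (E(k, q) = 5*k - q = -q + 5*k)
P(g) = sqrt(g + 5/g)
N(M) = 2*M
N(P(-1))*C(E(2, 2)) = (2*sqrt(-1 + 5/(-1)))*7 = (2*sqrt(-1 + 5*(-1)))*7 = (2*sqrt(-1 - 5))*7 = (2*sqrt(-6))*7 = (2*(I*sqrt(6)))*7 = (2*I*sqrt(6))*7 = 14*I*sqrt(6)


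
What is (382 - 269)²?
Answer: 12769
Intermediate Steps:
(382 - 269)² = 113² = 12769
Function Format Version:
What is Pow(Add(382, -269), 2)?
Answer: 12769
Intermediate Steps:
Pow(Add(382, -269), 2) = Pow(113, 2) = 12769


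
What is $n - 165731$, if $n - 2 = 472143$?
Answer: $306414$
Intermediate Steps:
$n = 472145$ ($n = 2 + 472143 = 472145$)
$n - 165731 = 472145 - 165731 = 306414$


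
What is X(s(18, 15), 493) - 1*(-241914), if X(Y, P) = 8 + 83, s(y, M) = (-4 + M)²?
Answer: 242005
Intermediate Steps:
X(Y, P) = 91
X(s(18, 15), 493) - 1*(-241914) = 91 - 1*(-241914) = 91 + 241914 = 242005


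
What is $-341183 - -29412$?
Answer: $-311771$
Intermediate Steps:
$-341183 - -29412 = -341183 + 29412 = -311771$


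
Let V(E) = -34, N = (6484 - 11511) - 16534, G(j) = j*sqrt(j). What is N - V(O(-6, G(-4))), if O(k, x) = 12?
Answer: -21527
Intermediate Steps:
G(j) = j**(3/2)
N = -21561 (N = -5027 - 16534 = -21561)
N - V(O(-6, G(-4))) = -21561 - 1*(-34) = -21561 + 34 = -21527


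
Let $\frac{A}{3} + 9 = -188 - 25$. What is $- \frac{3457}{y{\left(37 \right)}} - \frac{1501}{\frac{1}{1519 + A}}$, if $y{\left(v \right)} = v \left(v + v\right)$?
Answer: $- \frac{3505609971}{2738} \approx -1.2804 \cdot 10^{6}$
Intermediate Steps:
$y{\left(v \right)} = 2 v^{2}$ ($y{\left(v \right)} = v 2 v = 2 v^{2}$)
$A = -666$ ($A = -27 + 3 \left(-188 - 25\right) = -27 + 3 \left(-213\right) = -27 - 639 = -666$)
$- \frac{3457}{y{\left(37 \right)}} - \frac{1501}{\frac{1}{1519 + A}} = - \frac{3457}{2 \cdot 37^{2}} - \frac{1501}{\frac{1}{1519 - 666}} = - \frac{3457}{2 \cdot 1369} - \frac{1501}{\frac{1}{853}} = - \frac{3457}{2738} - 1501 \frac{1}{\frac{1}{853}} = \left(-3457\right) \frac{1}{2738} - 1280353 = - \frac{3457}{2738} - 1280353 = - \frac{3505609971}{2738}$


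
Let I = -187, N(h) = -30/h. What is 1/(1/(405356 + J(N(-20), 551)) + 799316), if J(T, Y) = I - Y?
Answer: 404618/323417641289 ≈ 1.2511e-6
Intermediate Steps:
J(T, Y) = -187 - Y
1/(1/(405356 + J(N(-20), 551)) + 799316) = 1/(1/(405356 + (-187 - 1*551)) + 799316) = 1/(1/(405356 + (-187 - 551)) + 799316) = 1/(1/(405356 - 738) + 799316) = 1/(1/404618 + 799316) = 1/(323417641289/404618) = 404618/323417641289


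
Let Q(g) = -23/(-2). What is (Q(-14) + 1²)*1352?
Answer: 16900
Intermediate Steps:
Q(g) = 23/2 (Q(g) = -23*(-½) = 23/2)
(Q(-14) + 1²)*1352 = (23/2 + 1²)*1352 = (23/2 + 1)*1352 = (25/2)*1352 = 16900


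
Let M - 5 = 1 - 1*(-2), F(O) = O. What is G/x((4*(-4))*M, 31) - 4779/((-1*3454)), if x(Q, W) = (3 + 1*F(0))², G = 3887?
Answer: 13468709/31086 ≈ 433.27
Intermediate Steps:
M = 8 (M = 5 + (1 - 1*(-2)) = 5 + (1 + 2) = 5 + 3 = 8)
x(Q, W) = 9 (x(Q, W) = (3 + 1*0)² = (3 + 0)² = 3² = 9)
G/x((4*(-4))*M, 31) - 4779/((-1*3454)) = 3887/9 - 4779/((-1*3454)) = 3887*(⅑) - 4779/(-3454) = 3887/9 - 4779*(-1/3454) = 3887/9 + 4779/3454 = 13468709/31086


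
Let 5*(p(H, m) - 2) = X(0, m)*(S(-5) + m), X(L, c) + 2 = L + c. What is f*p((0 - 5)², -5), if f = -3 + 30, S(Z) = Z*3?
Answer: 810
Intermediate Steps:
S(Z) = 3*Z
f = 27
X(L, c) = -2 + L + c (X(L, c) = -2 + (L + c) = -2 + L + c)
p(H, m) = 2 + (-15 + m)*(-2 + m)/5 (p(H, m) = 2 + ((-2 + 0 + m)*(3*(-5) + m))/5 = 2 + ((-2 + m)*(-15 + m))/5 = 2 + ((-15 + m)*(-2 + m))/5 = 2 + (-15 + m)*(-2 + m)/5)
f*p((0 - 5)², -5) = 27*(8 - 17/5*(-5) + (⅕)*(-5)²) = 27*(8 + 17 + (⅕)*25) = 27*(8 + 17 + 5) = 27*30 = 810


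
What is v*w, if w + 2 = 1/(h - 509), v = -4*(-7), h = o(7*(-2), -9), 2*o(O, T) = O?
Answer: -7231/129 ≈ -56.054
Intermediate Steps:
o(O, T) = O/2
h = -7 (h = (7*(-2))/2 = (½)*(-14) = -7)
v = 28
w = -1033/516 (w = -2 + 1/(-7 - 509) = -2 + 1/(-516) = -2 - 1/516 = -1033/516 ≈ -2.0019)
v*w = 28*(-1033/516) = -7231/129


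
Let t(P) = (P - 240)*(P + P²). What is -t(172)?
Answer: 2023408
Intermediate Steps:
t(P) = (-240 + P)*(P + P²)
-t(172) = -172*(-240 + 172² - 239*172) = -172*(-240 + 29584 - 41108) = -172*(-11764) = -1*(-2023408) = 2023408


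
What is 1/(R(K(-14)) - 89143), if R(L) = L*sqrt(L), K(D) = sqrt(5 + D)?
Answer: 1/(-89143 + 3*sqrt(3)*I**(3/2)) ≈ -1.1217e-5 - 4.6e-10*I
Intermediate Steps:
R(L) = L**(3/2)
1/(R(K(-14)) - 89143) = 1/((sqrt(5 - 14))**(3/2) - 89143) = 1/((sqrt(-9))**(3/2) - 89143) = 1/((3*I)**(3/2) - 89143) = 1/(3*sqrt(3)*I**(3/2) - 89143) = 1/(-89143 + 3*sqrt(3)*I**(3/2))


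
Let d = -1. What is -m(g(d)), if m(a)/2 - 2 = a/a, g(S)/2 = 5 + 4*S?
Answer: -6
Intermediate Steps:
g(S) = 10 + 8*S (g(S) = 2*(5 + 4*S) = 10 + 8*S)
m(a) = 6 (m(a) = 4 + 2*(a/a) = 4 + 2*1 = 4 + 2 = 6)
-m(g(d)) = -1*6 = -6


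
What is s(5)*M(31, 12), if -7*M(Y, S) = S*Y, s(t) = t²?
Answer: -9300/7 ≈ -1328.6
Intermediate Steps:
M(Y, S) = -S*Y/7
s(5)*M(31, 12) = 5²*(-⅐*12*31) = 25*(-372/7) = -9300/7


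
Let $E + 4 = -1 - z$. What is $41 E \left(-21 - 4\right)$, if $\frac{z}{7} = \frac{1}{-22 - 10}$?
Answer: $\frac{156825}{32} \approx 4900.8$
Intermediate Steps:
$z = - \frac{7}{32}$ ($z = \frac{7}{-22 - 10} = \frac{7}{-32} = 7 \left(- \frac{1}{32}\right) = - \frac{7}{32} \approx -0.21875$)
$E = - \frac{153}{32}$ ($E = -4 - \frac{25}{32} = - \frac{153}{32} \approx -4.7813$)
$41 E \left(-21 - 4\right) = 41 \left(- \frac{153}{32}\right) \left(-21 - 4\right) = - \frac{6273 \left(-21 - 4\right)}{32} = \left(- \frac{6273}{32}\right) \left(-25\right) = \frac{156825}{32}$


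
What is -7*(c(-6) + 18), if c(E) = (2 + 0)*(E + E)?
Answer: 42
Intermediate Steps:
c(E) = 4*E (c(E) = 2*(2*E) = 4*E)
-7*(c(-6) + 18) = -7*(4*(-6) + 18) = -7*(-24 + 18) = -7*(-6) = 42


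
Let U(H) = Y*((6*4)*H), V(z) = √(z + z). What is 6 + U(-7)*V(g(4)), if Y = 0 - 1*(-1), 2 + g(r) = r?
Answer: -330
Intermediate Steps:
g(r) = -2 + r
Y = 1 (Y = 0 + 1 = 1)
V(z) = √2*√z (V(z) = √(2*z) = √2*√z)
U(H) = 24*H (U(H) = 1*((6*4)*H) = 1*(24*H) = 24*H)
6 + U(-7)*V(g(4)) = 6 + (24*(-7))*(√2*√(-2 + 4)) = 6 - 168*√2*√2 = 6 - 168*2 = 6 - 336 = -330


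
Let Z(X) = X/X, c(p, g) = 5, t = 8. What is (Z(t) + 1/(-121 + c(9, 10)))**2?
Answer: 13225/13456 ≈ 0.98283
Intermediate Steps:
Z(X) = 1
(Z(t) + 1/(-121 + c(9, 10)))**2 = (1 + 1/(-121 + 5))**2 = (1 + 1/(-116))**2 = (1 - 1/116)**2 = (115/116)**2 = 13225/13456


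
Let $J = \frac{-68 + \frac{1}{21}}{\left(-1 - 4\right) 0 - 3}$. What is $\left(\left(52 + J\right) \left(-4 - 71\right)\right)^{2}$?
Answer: $\frac{13823880625}{441} \approx 3.1347 \cdot 10^{7}$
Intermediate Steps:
$J = \frac{1427}{63}$ ($J = \frac{-68 + \frac{1}{21}}{\left(-5\right) 0 - 3} = - \frac{1427}{21 \left(0 - 3\right)} = - \frac{1427}{21 \left(-3\right)} = \left(- \frac{1427}{21}\right) \left(- \frac{1}{3}\right) = \frac{1427}{63} \approx 22.651$)
$\left(\left(52 + J\right) \left(-4 - 71\right)\right)^{2} = \left(\left(52 + \frac{1427}{63}\right) \left(-4 - 71\right)\right)^{2} = \left(\frac{4703}{63} \left(-75\right)\right)^{2} = \left(- \frac{117575}{21}\right)^{2} = \frac{13823880625}{441}$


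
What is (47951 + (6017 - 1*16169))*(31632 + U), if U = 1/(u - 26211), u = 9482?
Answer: 20002162108873/16729 ≈ 1.1957e+9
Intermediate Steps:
U = -1/16729 (U = 1/(9482 - 26211) = 1/(-16729) = -1/16729 ≈ -5.9776e-5)
(47951 + (6017 - 1*16169))*(31632 + U) = (47951 + (6017 - 1*16169))*(31632 - 1/16729) = (47951 + (6017 - 16169))*(529171727/16729) = (47951 - 10152)*(529171727/16729) = 37799*(529171727/16729) = 20002162108873/16729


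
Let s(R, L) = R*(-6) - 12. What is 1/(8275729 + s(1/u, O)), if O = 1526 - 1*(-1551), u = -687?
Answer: 229/1895139195 ≈ 1.2084e-7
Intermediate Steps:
O = 3077 (O = 1526 + 1551 = 3077)
s(R, L) = -12 - 6*R (s(R, L) = -6*R - 12 = -12 - 6*R)
1/(8275729 + s(1/u, O)) = 1/(8275729 + (-12 - 6/(-687))) = 1/(8275729 + (-12 - 6*(-1/687))) = 1/(8275729 + (-12 + 2/229)) = 1/(8275729 - 2746/229) = 1/(1895139195/229) = 229/1895139195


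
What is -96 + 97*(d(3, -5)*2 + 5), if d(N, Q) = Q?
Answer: -581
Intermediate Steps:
-96 + 97*(d(3, -5)*2 + 5) = -96 + 97*(-5*2 + 5) = -96 + 97*(-10 + 5) = -96 + 97*(-5) = -96 - 485 = -581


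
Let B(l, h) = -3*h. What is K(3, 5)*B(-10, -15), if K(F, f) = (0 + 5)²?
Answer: 1125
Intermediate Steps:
K(F, f) = 25 (K(F, f) = 5² = 25)
K(3, 5)*B(-10, -15) = 25*(-3*(-15)) = 25*45 = 1125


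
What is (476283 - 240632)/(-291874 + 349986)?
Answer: 235651/58112 ≈ 4.0551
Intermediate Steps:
(476283 - 240632)/(-291874 + 349986) = 235651/58112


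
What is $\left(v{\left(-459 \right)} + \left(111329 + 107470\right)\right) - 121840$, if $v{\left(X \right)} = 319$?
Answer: $97278$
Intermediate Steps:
$\left(v{\left(-459 \right)} + \left(111329 + 107470\right)\right) - 121840 = \left(319 + \left(111329 + 107470\right)\right) - 121840 = \left(319 + 218799\right) - 121840 = 219118 - 121840 = 97278$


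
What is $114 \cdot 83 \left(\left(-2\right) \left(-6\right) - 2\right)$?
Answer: $94620$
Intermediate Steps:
$114 \cdot 83 \left(\left(-2\right) \left(-6\right) - 2\right) = 9462 \left(12 - 2\right) = 9462 \cdot 10 = 94620$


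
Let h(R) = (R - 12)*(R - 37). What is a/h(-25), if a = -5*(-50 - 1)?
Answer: 255/2294 ≈ 0.11116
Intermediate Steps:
a = 255 (a = -5*(-51) = 255)
h(R) = (-37 + R)*(-12 + R) (h(R) = (-12 + R)*(-37 + R) = (-37 + R)*(-12 + R))
a/h(-25) = 255/(444 + (-25)**2 - 49*(-25)) = 255/(444 + 625 + 1225) = 255/2294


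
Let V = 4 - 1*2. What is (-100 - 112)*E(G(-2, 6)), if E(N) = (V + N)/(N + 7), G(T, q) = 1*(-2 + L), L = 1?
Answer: -106/3 ≈ -35.333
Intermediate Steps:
V = 2 (V = 4 - 2 = 2)
G(T, q) = -1 (G(T, q) = 1*(-2 + 1) = 1*(-1) = -1)
E(N) = (2 + N)/(7 + N) (E(N) = (2 + N)/(N + 7) = (2 + N)/(7 + N))
(-100 - 112)*E(G(-2, 6)) = (-100 - 112)*((2 - 1)/(7 - 1)) = -212/6 = -106/3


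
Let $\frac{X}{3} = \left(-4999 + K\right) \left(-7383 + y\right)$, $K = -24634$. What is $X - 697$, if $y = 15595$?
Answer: $-730039285$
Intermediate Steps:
$X = -730038588$ ($X = 3 \left(-4999 - 24634\right) \left(-7383 + 15595\right) = 3 \left(\left(-29633\right) 8212\right) = 3 \left(-243346196\right) = -730038588$)
$X - 697 = -730038588 - 697 = -730039285$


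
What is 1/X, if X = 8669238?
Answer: 1/8669238 ≈ 1.1535e-7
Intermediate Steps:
1/X = 1/8669238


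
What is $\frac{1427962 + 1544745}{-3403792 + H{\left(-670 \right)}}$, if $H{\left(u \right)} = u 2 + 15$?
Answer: $- \frac{2972707}{3405117} \approx -0.87301$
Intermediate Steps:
$H{\left(u \right)} = 15 + 2 u$ ($H{\left(u \right)} = 2 u + 15 = 15 + 2 u$)
$\frac{1427962 + 1544745}{-3403792 + H{\left(-670 \right)}} = \frac{1427962 + 1544745}{-3403792 + \left(15 + 2 \left(-670\right)\right)} = \frac{2972707}{-3403792 + \left(15 - 1340\right)} = \frac{2972707}{-3403792 - 1325} = \frac{2972707}{-3405117} = 2972707 \left(- \frac{1}{3405117}\right) = - \frac{2972707}{3405117}$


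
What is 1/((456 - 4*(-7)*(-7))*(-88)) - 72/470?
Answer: -164783/1075360 ≈ -0.15324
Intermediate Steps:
1/((456 - 4*(-7)*(-7))*(-88)) - 72/470 = -1/88/(456 + 28*(-7)) - 72*1/470 = -1/88/(456 - 196) - 36/235 = -1/88/260 - 36/235 = (1/260)*(-1/88) - 36/235 = -1/22880 - 36/235 = -164783/1075360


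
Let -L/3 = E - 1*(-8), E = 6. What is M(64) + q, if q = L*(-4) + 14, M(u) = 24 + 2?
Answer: 208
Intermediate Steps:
M(u) = 26
L = -42 (L = -3*(6 - 1*(-8)) = -3*(6 + 8) = -3*14 = -42)
q = 182 (q = -42*(-4) + 14 = 168 + 14 = 182)
M(64) + q = 26 + 182 = 208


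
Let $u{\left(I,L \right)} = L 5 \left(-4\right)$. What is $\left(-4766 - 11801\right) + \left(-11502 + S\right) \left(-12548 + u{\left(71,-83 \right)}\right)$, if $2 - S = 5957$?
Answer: $190055249$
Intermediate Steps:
$u{\left(I,L \right)} = - 20 L$ ($u{\left(I,L \right)} = 5 L \left(-4\right) = - 20 L$)
$S = -5955$ ($S = 2 - 5957 = -5955$)
$\left(-4766 - 11801\right) + \left(-11502 + S\right) \left(-12548 + u{\left(71,-83 \right)}\right) = \left(-4766 - 11801\right) + \left(-11502 - 5955\right) \left(-12548 - -1660\right) = -16567 - 17457 \left(-12548 + 1660\right) = -16567 - -190071816 = -16567 + 190071816 = 190055249$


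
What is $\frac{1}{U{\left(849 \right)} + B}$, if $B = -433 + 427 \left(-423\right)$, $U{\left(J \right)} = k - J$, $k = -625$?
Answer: $- \frac{1}{182528} \approx -5.4786 \cdot 10^{-6}$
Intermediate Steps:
$U{\left(J \right)} = -625 - J$
$B = -181054$ ($B = -433 - 180621 = -181054$)
$\frac{1}{U{\left(849 \right)} + B} = \frac{1}{\left(-625 - 849\right) - 181054} = \frac{1}{-1474 - 181054} = \frac{1}{-182528} = - \frac{1}{182528}$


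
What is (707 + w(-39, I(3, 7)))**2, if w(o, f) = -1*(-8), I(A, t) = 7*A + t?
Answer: 511225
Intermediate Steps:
I(A, t) = t + 7*A
w(o, f) = 8
(707 + w(-39, I(3, 7)))**2 = (707 + 8)**2 = 715**2 = 511225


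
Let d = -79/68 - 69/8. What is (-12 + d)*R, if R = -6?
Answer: 8889/68 ≈ 130.72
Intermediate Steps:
d = -1331/136 (d = -79*1/68 - 69*1/8 = -79/68 - 69/8 = -1331/136 ≈ -9.7868)
(-12 + d)*R = (-12 - 1331/136)*(-6) = -2963/136*(-6) = 8889/68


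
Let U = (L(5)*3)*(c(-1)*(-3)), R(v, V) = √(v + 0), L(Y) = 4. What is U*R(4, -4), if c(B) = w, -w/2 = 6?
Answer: 864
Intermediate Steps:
w = -12 (w = -2*6 = -12)
c(B) = -12
R(v, V) = √v
U = 432 (U = (4*3)*(-12*(-3)) = 12*36 = 432)
U*R(4, -4) = 432*√4 = 432*2 = 864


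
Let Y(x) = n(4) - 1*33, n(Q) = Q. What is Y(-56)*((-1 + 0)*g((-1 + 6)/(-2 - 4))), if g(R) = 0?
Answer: 0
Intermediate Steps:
Y(x) = -29 (Y(x) = 4 - 1*33 = 4 - 33 = -29)
Y(-56)*((-1 + 0)*g((-1 + 6)/(-2 - 4))) = -29*(-1 + 0)*0 = -(-29)*0 = -29*0 = 0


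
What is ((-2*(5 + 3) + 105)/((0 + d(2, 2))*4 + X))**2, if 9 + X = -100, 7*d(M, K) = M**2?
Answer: 388129/558009 ≈ 0.69556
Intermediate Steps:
d(M, K) = M**2/7
X = -109 (X = -9 - 100 = -109)
((-2*(5 + 3) + 105)/((0 + d(2, 2))*4 + X))**2 = ((-2*(5 + 3) + 105)/((0 + (1/7)*2**2)*4 - 109))**2 = ((-2*8 + 105)/((0 + (1/7)*4)*4 - 109))**2 = ((-16 + 105)/((0 + 4/7)*4 - 109))**2 = (89/((4/7)*4 - 109))**2 = (89/(16/7 - 109))**2 = (89/(-747/7))**2 = (89*(-7/747))**2 = (-623/747)**2 = 388129/558009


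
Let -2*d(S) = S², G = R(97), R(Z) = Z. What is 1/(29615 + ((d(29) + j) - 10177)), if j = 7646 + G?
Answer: 2/53521 ≈ 3.7369e-5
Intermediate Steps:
G = 97
d(S) = -S²/2
j = 7743 (j = 7646 + 97 = 7743)
1/(29615 + ((d(29) + j) - 10177)) = 1/(29615 + ((-½*29² + 7743) - 10177)) = 1/(29615 + ((-½*841 + 7743) - 10177)) = 1/(29615 + ((-841/2 + 7743) - 10177)) = 1/(29615 + (14645/2 - 10177)) = 1/(29615 - 5709/2) = 1/(53521/2) = 2/53521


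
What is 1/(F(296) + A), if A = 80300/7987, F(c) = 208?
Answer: 7987/1741596 ≈ 0.0045860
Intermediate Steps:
A = 80300/7987 (A = 80300*(1/7987) = 80300/7987 ≈ 10.054)
1/(F(296) + A) = 1/(208 + 80300/7987) = 1/(1741596/7987) = 7987/1741596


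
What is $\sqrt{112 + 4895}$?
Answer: $\sqrt{5007} \approx 70.76$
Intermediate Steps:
$\sqrt{112 + 4895} = \sqrt{5007}$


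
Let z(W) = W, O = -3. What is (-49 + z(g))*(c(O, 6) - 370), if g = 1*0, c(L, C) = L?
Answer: 18277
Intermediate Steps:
g = 0
(-49 + z(g))*(c(O, 6) - 370) = (-49 + 0)*(-3 - 370) = -49*(-373) = 18277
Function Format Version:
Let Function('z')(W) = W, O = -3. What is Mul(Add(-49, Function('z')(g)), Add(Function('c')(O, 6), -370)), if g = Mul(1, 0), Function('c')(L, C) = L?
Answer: 18277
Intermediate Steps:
g = 0
Mul(Add(-49, Function('z')(g)), Add(Function('c')(O, 6), -370)) = Mul(Add(-49, 0), Add(-3, -370)) = Mul(-49, -373) = 18277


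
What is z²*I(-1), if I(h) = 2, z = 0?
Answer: 0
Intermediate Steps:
z²*I(-1) = 0²*2 = 0*2 = 0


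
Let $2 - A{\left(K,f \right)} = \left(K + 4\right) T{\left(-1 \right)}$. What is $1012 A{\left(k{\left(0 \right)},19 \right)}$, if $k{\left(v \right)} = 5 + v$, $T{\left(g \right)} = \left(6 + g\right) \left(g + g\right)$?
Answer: $93104$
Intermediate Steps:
$T{\left(g \right)} = 2 g \left(6 + g\right)$ ($T{\left(g \right)} = \left(6 + g\right) 2 g = 2 g \left(6 + g\right)$)
$A{\left(K,f \right)} = 42 + 10 K$ ($A{\left(K,f \right)} = 2 - \left(K + 4\right) 2 \left(-1\right) \left(6 - 1\right) = 2 - \left(4 + K\right) 2 \left(-1\right) 5 = 2 - \left(4 + K\right) \left(-10\right) = 2 - \left(-40 - 10 K\right) = 2 + \left(40 + 10 K\right) = 42 + 10 K$)
$1012 A{\left(k{\left(0 \right)},19 \right)} = 1012 \left(42 + 10 \left(5 + 0\right)\right) = 1012 \left(42 + 10 \cdot 5\right) = 1012 \left(42 + 50\right) = 1012 \cdot 92 = 93104$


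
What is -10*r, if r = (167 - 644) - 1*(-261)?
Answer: 2160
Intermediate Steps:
r = -216 (r = -477 + 261 = -216)
-10*r = -10*(-216) = 2160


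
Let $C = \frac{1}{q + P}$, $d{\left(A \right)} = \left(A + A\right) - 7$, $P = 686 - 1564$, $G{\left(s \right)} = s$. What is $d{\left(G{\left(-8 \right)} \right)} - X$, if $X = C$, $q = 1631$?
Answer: $- \frac{17320}{753} \approx -23.001$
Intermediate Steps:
$P = -878$ ($P = 686 - 1564 = -878$)
$d{\left(A \right)} = -7 + 2 A$ ($d{\left(A \right)} = 2 A - 7 = -7 + 2 A$)
$C = \frac{1}{753}$ ($C = \frac{1}{1631 - 878} = \frac{1}{753} \approx 0.001328$)
$X = \frac{1}{753} \approx 0.001328$
$d{\left(G{\left(-8 \right)} \right)} - X = \left(-7 + 2 \left(-8\right)\right) - \frac{1}{753} = \left(-7 - 16\right) - \frac{1}{753} = -23 - \frac{1}{753} = - \frac{17320}{753}$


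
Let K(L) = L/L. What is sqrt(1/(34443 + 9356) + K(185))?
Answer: 10*sqrt(19183962)/43799 ≈ 1.0000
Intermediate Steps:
K(L) = 1
sqrt(1/(34443 + 9356) + K(185)) = sqrt(1/(34443 + 9356) + 1) = sqrt(1/43799 + 1) = sqrt(43800/43799) = 10*sqrt(19183962)/43799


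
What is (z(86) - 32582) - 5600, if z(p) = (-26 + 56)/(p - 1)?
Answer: -649088/17 ≈ -38182.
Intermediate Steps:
z(p) = 30/(-1 + p)
(z(86) - 32582) - 5600 = (30/(-1 + 86) - 32582) - 5600 = (30/85 - 32582) - 5600 = (30*(1/85) - 32582) - 5600 = (6/17 - 32582) - 5600 = -553888/17 - 5600 = -649088/17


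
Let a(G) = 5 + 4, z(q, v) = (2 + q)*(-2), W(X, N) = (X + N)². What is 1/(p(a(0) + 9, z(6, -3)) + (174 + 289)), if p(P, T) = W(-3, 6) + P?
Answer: 1/490 ≈ 0.0020408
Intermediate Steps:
W(X, N) = (N + X)²
z(q, v) = -4 - 2*q
a(G) = 9
p(P, T) = 9 + P (p(P, T) = (6 - 3)² + P = 3² + P = 9 + P)
1/(p(a(0) + 9, z(6, -3)) + (174 + 289)) = 1/((9 + (9 + 9)) + (174 + 289)) = 1/((9 + 18) + 463) = 1/(27 + 463) = 1/490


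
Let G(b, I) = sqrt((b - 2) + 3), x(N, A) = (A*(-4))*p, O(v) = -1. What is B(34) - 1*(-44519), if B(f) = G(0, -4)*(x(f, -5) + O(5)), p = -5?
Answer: 44418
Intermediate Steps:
x(N, A) = 20*A (x(N, A) = (A*(-4))*(-5) = -4*A*(-5) = 20*A)
G(b, I) = sqrt(1 + b) (G(b, I) = sqrt((-2 + b) + 3) = sqrt(1 + b))
B(f) = -101 (B(f) = sqrt(1 + 0)*(20*(-5) - 1) = sqrt(1)*(-100 - 1) = 1*(-101) = -101)
B(34) - 1*(-44519) = -101 - 1*(-44519) = -101 + 44519 = 44418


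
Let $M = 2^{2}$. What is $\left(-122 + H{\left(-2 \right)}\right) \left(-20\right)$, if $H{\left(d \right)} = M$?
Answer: $2360$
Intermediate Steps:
$M = 4$
$H{\left(d \right)} = 4$
$\left(-122 + H{\left(-2 \right)}\right) \left(-20\right) = \left(-122 + 4\right) \left(-20\right) = \left(-118\right) \left(-20\right) = 2360$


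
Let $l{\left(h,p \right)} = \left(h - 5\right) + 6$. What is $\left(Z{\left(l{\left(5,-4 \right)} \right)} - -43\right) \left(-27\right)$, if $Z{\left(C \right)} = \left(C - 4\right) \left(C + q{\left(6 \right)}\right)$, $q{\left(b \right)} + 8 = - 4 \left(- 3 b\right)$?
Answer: $-4941$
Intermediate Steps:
$q{\left(b \right)} = -8 + 12 b$ ($q{\left(b \right)} = -8 - 4 \left(- 3 b\right) = -8 + 12 b$)
$l{\left(h,p \right)} = 1 + h$ ($l{\left(h,p \right)} = \left(-5 + h\right) + 6 = 1 + h$)
$Z{\left(C \right)} = \left(-4 + C\right) \left(64 + C\right)$ ($Z{\left(C \right)} = \left(C - 4\right) \left(C + \left(-8 + 12 \cdot 6\right)\right) = \left(-4 + C\right) \left(C + \left(-8 + 72\right)\right) = \left(-4 + C\right) \left(C + 64\right) = \left(-4 + C\right) \left(64 + C\right)$)
$\left(Z{\left(l{\left(5,-4 \right)} \right)} - -43\right) \left(-27\right) = \left(\left(-256 + \left(1 + 5\right)^{2} + 60 \left(1 + 5\right)\right) - -43\right) \left(-27\right) = \left(\left(-256 + 6^{2} + 60 \cdot 6\right) + 43\right) \left(-27\right) = \left(\left(-256 + 36 + 360\right) + 43\right) \left(-27\right) = \left(140 + 43\right) \left(-27\right) = 183 \left(-27\right) = -4941$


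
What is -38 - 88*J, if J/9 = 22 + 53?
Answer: -59438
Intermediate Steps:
J = 675 (J = 9*(22 + 53) = 9*75 = 675)
-38 - 88*J = -38 - 88*675 = -38 - 59400 = -59438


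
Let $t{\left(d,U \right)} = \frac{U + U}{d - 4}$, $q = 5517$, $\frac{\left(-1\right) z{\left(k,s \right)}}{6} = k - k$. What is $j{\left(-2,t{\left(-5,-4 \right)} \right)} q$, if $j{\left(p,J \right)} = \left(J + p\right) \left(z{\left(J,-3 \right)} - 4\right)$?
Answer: $24520$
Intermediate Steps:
$z{\left(k,s \right)} = 0$ ($z{\left(k,s \right)} = - 6 \left(k - k\right) = \left(-6\right) 0 = 0$)
$t{\left(d,U \right)} = \frac{2 U}{-4 + d}$
$j{\left(p,J \right)} = - 4 J - 4 p$ ($j{\left(p,J \right)} = \left(J + p\right) \left(0 - 4\right) = \left(J + p\right) \left(-4\right) = - 4 J - 4 p$)
$j{\left(-2,t{\left(-5,-4 \right)} \right)} q = \left(- 4 \cdot 2 \left(-4\right) \frac{1}{-4 - 5} - -8\right) 5517 = \left(- 4 \cdot 2 \left(-4\right) \frac{1}{-9} + 8\right) 5517 = \left(- 4 \cdot 2 \left(-4\right) \left(- \frac{1}{9}\right) + 8\right) 5517 = \left(\left(-4\right) \frac{8}{9} + 8\right) 5517 = \left(- \frac{32}{9} + 8\right) 5517 = \frac{40}{9} \cdot 5517 = 24520$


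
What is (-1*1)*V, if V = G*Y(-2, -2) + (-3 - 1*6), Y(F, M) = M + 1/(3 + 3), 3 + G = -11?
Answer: -50/3 ≈ -16.667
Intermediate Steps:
G = -14 (G = -3 - 11 = -14)
Y(F, M) = ⅙ + M (Y(F, M) = M + 1/6 = M + ⅙ = ⅙ + M)
V = 50/3 (V = -14*(⅙ - 2) + (-3 - 1*6) = -14*(-11/6) + (-3 - 6) = 77/3 - 9 = 50/3 ≈ 16.667)
(-1*1)*V = -1*1*(50/3) = -1*50/3 = -50/3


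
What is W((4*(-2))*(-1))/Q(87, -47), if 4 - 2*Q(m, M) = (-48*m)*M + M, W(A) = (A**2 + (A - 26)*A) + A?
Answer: 48/65407 ≈ 0.00073387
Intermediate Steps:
W(A) = A + A**2 + A*(-26 + A) (W(A) = (A**2 + (-26 + A)*A) + A = (A**2 + A*(-26 + A)) + A = A + A**2 + A*(-26 + A))
Q(m, M) = 2 - M/2 + 24*M*m (Q(m, M) = 2 - ((-48*m)*M + M)/2 = 2 - (-48*M*m + M)/2 = 2 - (M - 48*M*m)/2 = 2 + (-M/2 + 24*M*m) = 2 - M/2 + 24*M*m)
W((4*(-2))*(-1))/Q(87, -47) = (((4*(-2))*(-1))*(-25 + 2*((4*(-2))*(-1))))/(2 - 1/2*(-47) + 24*(-47)*87) = ((-8*(-1))*(-25 + 2*(-8*(-1))))/(2 + 47/2 - 98136) = (8*(-25 + 2*8))/(-196221/2) = (8*(-25 + 16))*(-2/196221) = (8*(-9))*(-2/196221) = -72*(-2/196221) = 48/65407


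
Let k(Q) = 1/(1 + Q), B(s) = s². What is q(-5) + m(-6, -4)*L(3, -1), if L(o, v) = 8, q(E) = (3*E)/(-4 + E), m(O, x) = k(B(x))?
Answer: 109/51 ≈ 2.1373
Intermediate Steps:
m(O, x) = 1/(1 + x²)
q(E) = 3*E/(-4 + E)
q(-5) + m(-6, -4)*L(3, -1) = 3*(-5)/(-4 - 5) + 8/(1 + (-4)²) = 3*(-5)/(-9) + 8/(1 + 16) = 3*(-5)*(-⅑) + 8/17 = 5/3 + (1/17)*8 = 5/3 + 8/17 = 109/51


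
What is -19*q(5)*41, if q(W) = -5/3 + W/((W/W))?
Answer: -7790/3 ≈ -2596.7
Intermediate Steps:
q(W) = -5/3 + W (q(W) = -5*1/3 + W/1 = -5/3 + W*1 = -5/3 + W)
-19*q(5)*41 = -19*(-5/3 + 5)*41 = -19*10/3*41 = -190/3*41 = -7790/3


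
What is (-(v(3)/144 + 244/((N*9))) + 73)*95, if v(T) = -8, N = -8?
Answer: 65360/9 ≈ 7262.2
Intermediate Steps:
(-(v(3)/144 + 244/((N*9))) + 73)*95 = (-(-8/144 + 244/((-8*9))) + 73)*95 = (-(-8*1/144 + 244/(-72)) + 73)*95 = (-(-1/18 + 244*(-1/72)) + 73)*95 = (-(-1/18 - 61/18) + 73)*95 = (-1*(-31/9) + 73)*95 = (31/9 + 73)*95 = (688/9)*95 = 65360/9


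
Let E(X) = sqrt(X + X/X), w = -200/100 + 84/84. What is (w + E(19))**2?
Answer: 21 - 4*sqrt(5) ≈ 12.056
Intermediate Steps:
w = -1 (w = -200*1/100 + 84*(1/84) = -2 + 1 = -1)
E(X) = sqrt(1 + X) (E(X) = sqrt(X + 1) = sqrt(1 + X))
(w + E(19))**2 = (-1 + sqrt(1 + 19))**2 = (-1 + sqrt(20))**2 = (-1 + 2*sqrt(5))**2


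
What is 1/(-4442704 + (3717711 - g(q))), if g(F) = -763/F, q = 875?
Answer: -125/90624016 ≈ -1.3793e-6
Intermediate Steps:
1/(-4442704 + (3717711 - g(q))) = 1/(-4442704 + (3717711 - (-763)/875)) = 1/(-4442704 + (3717711 - 1*(-109/125))) = 1/(-4442704 + (3717711 + 109/125)) = 1/(-4442704 + 464713984/125) = 1/(-90624016/125) = -125/90624016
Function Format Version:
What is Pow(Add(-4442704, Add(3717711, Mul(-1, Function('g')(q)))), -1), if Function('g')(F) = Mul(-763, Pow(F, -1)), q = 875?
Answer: Rational(-125, 90624016) ≈ -1.3793e-6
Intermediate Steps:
Pow(Add(-4442704, Add(3717711, Mul(-1, Function('g')(q)))), -1) = Pow(Add(-4442704, Add(3717711, Mul(-1, Mul(-763, Pow(875, -1))))), -1) = Pow(Add(-4442704, Add(3717711, Mul(-1, Mul(-763, Rational(1, 875))))), -1) = Pow(Add(-4442704, Add(3717711, Mul(-1, Rational(-109, 125)))), -1) = Pow(Add(-4442704, Add(3717711, Rational(109, 125))), -1) = Pow(Add(-4442704, Rational(464713984, 125)), -1) = Pow(Rational(-90624016, 125), -1) = Rational(-125, 90624016)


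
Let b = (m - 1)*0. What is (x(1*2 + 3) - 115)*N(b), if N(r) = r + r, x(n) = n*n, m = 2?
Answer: 0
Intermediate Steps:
x(n) = n²
b = 0 (b = (2 - 1)*0 = 1*0 = 0)
N(r) = 2*r
(x(1*2 + 3) - 115)*N(b) = ((1*2 + 3)² - 115)*(2*0) = ((2 + 3)² - 115)*0 = (5² - 115)*0 = (25 - 115)*0 = -90*0 = 0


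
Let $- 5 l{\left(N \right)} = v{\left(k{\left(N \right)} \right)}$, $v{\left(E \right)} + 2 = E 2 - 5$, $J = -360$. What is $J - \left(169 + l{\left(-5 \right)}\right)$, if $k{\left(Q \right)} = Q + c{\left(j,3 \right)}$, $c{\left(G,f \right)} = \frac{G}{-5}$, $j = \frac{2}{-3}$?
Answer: $- \frac{39926}{75} \approx -532.35$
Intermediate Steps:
$j = - \frac{2}{3}$ ($j = 2 \left(- \frac{1}{3}\right) = - \frac{2}{3} \approx -0.66667$)
$c{\left(G,f \right)} = - \frac{G}{5}$ ($c{\left(G,f \right)} = G \left(- \frac{1}{5}\right) = - \frac{G}{5}$)
$k{\left(Q \right)} = \frac{2}{15} + Q$ ($k{\left(Q \right)} = Q - - \frac{2}{15} = Q + \frac{2}{15} = \frac{2}{15} + Q$)
$v{\left(E \right)} = -7 + 2 E$ ($v{\left(E \right)} = -2 + \left(E 2 - 5\right) = -2 + \left(2 E - 5\right) = -2 + \left(-5 + 2 E\right) = -7 + 2 E$)
$l{\left(N \right)} = \frac{101}{75} - \frac{2 N}{5}$ ($l{\left(N \right)} = - \frac{-7 + 2 \left(\frac{2}{15} + N\right)}{5} = - \frac{-7 + \left(\frac{4}{15} + 2 N\right)}{5} = - \frac{- \frac{101}{15} + 2 N}{5} = \frac{101}{75} - \frac{2 N}{5}$)
$J - \left(169 + l{\left(-5 \right)}\right) = -360 - \left(\frac{12776}{75} + 2\right) = -360 - \frac{12926}{75} = - \frac{39926}{75}$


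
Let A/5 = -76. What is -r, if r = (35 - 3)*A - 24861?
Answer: 37021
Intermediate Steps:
A = -380 (A = 5*(-76) = -380)
r = -37021 (r = (35 - 3)*(-380) - 24861 = 32*(-380) - 24861 = -12160 - 24861 = -37021)
-r = -1*(-37021) = 37021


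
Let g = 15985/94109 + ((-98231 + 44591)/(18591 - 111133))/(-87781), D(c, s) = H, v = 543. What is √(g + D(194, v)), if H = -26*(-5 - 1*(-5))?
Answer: √24816797378138556829597397945/382243904090959 ≈ 0.41213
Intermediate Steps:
H = 0 (H = -26*(-5 + 5) = -26*0 = 0)
D(c, s) = 0
g = 64923984692855/382243904090959 (g = 15985*(1/94109) - 53640/(-92542)*(-1/87781) = 15985/94109 - 53640*(-1/92542)*(-1/87781) = 15985/94109 + (26820/46271)*(-1/87781) = 15985/94109 - 26820/4061714651 = 64923984692855/382243904090959 ≈ 0.16985)
√(g + D(194, v)) = √(64923984692855/382243904090959 + 0) = √(64923984692855/382243904090959) = √24816797378138556829597397945/382243904090959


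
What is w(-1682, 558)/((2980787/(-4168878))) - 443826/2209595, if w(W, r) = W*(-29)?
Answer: -449321430086322042/6586332051265 ≈ -68220.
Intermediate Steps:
w(W, r) = -29*W
w(-1682, 558)/((2980787/(-4168878))) - 443826/2209595 = (-29*(-1682))/((2980787/(-4168878))) - 443826/2209595 = 48778/((2980787*(-1/4168878))) - 443826*1/2209595 = 48778/(-2980787/4168878) - 443826/2209595 = 48778*(-4168878/2980787) - 443826/2209595 = -203349531084/2980787 - 443826/2209595 = -449321430086322042/6586332051265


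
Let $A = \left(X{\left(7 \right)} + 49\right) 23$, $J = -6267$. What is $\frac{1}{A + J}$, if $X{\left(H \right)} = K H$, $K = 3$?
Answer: $- \frac{1}{4657} \approx -0.00021473$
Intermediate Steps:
$X{\left(H \right)} = 3 H$
$A = 1610$ ($A = \left(3 \cdot 7 + 49\right) 23 = \left(21 + 49\right) 23 = 70 \cdot 23 = 1610$)
$\frac{1}{A + J} = \frac{1}{1610 - 6267} = \frac{1}{-4657} = - \frac{1}{4657}$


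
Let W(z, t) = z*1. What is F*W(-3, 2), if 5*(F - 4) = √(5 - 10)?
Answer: -12 - 3*I*√5/5 ≈ -12.0 - 1.3416*I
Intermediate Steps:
W(z, t) = z
F = 4 + I*√5/5 (F = 4 + √(5 - 10)/5 = 4 + √(-5)/5 = 4 + (I*√5)/5 = 4 + I*√5/5 ≈ 4.0 + 0.44721*I)
F*W(-3, 2) = (4 + I*√5/5)*(-3) = -12 - 3*I*√5/5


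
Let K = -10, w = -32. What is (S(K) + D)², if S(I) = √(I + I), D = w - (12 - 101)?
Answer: 3229 + 228*I*√5 ≈ 3229.0 + 509.82*I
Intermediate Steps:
D = 57 (D = -32 - (12 - 101) = -32 - 1*(-89) = -32 + 89 = 57)
S(I) = √2*√I (S(I) = √(2*I) = √2*√I)
(S(K) + D)² = (√2*√(-10) + 57)² = (√2*(I*√10) + 57)² = (2*I*√5 + 57)² = (57 + 2*I*√5)²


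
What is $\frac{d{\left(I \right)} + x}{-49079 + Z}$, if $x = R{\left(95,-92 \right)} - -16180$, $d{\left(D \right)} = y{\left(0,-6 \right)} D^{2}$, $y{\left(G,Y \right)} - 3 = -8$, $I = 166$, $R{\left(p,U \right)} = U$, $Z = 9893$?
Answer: $\frac{20282}{6531} \approx 3.1055$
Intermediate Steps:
$y{\left(G,Y \right)} = -5$ ($y{\left(G,Y \right)} = 3 - 8 = -5$)
$d{\left(D \right)} = - 5 D^{2}$
$x = 16088$ ($x = -92 - -16180 = -92 + 16180 = 16088$)
$\frac{d{\left(I \right)} + x}{-49079 + Z} = \frac{- 5 \cdot 166^{2} + 16088}{-49079 + 9893} = \frac{\left(-5\right) 27556 + 16088}{-39186} = \left(-137780 + 16088\right) \left(- \frac{1}{39186}\right) = \left(-121692\right) \left(- \frac{1}{39186}\right) = \frac{20282}{6531}$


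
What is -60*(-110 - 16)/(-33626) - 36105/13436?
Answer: -657821445/225899468 ≈ -2.9120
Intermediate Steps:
-60*(-110 - 16)/(-33626) - 36105/13436 = -60*(-126)*(-1/33626) - 36105*1/13436 = 7560*(-1/33626) - 36105/13436 = -3780/16813 - 36105/13436 = -657821445/225899468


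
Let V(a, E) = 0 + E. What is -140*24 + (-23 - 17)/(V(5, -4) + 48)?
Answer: -36970/11 ≈ -3360.9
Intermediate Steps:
V(a, E) = E
-140*24 + (-23 - 17)/(V(5, -4) + 48) = -140*24 + (-23 - 17)/(-4 + 48) = -3360 - 40/44 = -3360 - 40*1/44 = -3360 - 10/11 = -36970/11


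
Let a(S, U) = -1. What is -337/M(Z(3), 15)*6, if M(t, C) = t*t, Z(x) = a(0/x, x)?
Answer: -2022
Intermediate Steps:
Z(x) = -1
M(t, C) = t²
-337/M(Z(3), 15)*6 = -337/((-1)²)*6 = -337/1*6 = -337*1*6 = -337*6 = -2022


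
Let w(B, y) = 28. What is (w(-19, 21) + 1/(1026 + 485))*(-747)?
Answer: -31604823/1511 ≈ -20917.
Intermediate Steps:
(w(-19, 21) + 1/(1026 + 485))*(-747) = (28 + 1/(1026 + 485))*(-747) = (28 + 1/1511)*(-747) = (42309/1511)*(-747) = -31604823/1511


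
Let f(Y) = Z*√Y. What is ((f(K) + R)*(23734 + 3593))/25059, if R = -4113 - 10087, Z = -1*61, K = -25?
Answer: -129347800/8353 - 2778245*I/8353 ≈ -15485.0 - 332.6*I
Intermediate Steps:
Z = -61
f(Y) = -61*√Y
R = -14200
((f(K) + R)*(23734 + 3593))/25059 = ((-305*I - 14200)*(23734 + 3593))/25059 = ((-305*I - 14200)*27327)*(1/25059) = ((-14200 - 305*I)*27327)*(1/25059) = (-388043400 - 8334735*I)*(1/25059) = -129347800/8353 - 2778245*I/8353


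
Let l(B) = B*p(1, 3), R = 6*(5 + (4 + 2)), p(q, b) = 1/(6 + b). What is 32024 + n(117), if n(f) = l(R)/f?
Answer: 11240446/351 ≈ 32024.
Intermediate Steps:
R = 66 (R = 6*(5 + 6) = 6*11 = 66)
l(B) = B/9 (l(B) = B/(6 + 3) = B/9)
n(f) = 22/(3*f) (n(f) = ((1/9)*66)/f = 22/(3*f))
32024 + n(117) = 32024 + (22/3)/117 = 32024 + (22/3)*(1/117) = 32024 + 22/351 = 11240446/351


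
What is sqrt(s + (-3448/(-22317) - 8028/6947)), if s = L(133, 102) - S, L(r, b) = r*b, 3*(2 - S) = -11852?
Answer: 10*sqrt(256715734419340631)/51678733 ≈ 98.042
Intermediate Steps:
S = 11858/3 (S = 2 - 1/3*(-11852) = 2 + 11852/3 = 11858/3 ≈ 3952.7)
L(r, b) = b*r
s = 28840/3 (s = 102*133 - 1*11858/3 = 13566 - 11858/3 = 28840/3 ≈ 9613.3)
sqrt(s + (-3448/(-22317) - 8028/6947)) = sqrt(28840/3 + (-3448/(-22317) - 8028/6947)) = sqrt(28840/3 + (-3448*(-1/22317) - 8028*1/6947)) = sqrt(28840/3 + (3448/22317 - 8028/6947)) = sqrt(28840/3 - 155207620/155036199) = sqrt(496753150700/51678733) = 10*sqrt(256715734419340631)/51678733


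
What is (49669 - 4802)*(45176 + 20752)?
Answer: 2957991576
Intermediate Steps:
(49669 - 4802)*(45176 + 20752) = 44867*65928 = 2957991576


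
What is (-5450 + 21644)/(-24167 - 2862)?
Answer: -16194/27029 ≈ -0.59913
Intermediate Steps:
(-5450 + 21644)/(-24167 - 2862) = 16194/(-27029) = 16194*(-1/27029) = -16194/27029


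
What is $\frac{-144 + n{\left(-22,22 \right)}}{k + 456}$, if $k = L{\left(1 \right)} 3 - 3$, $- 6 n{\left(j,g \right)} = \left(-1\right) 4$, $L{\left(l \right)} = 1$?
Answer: $- \frac{215}{684} \approx -0.31433$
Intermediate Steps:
$n{\left(j,g \right)} = \frac{2}{3}$ ($n{\left(j,g \right)} = - \frac{\left(-1\right) 4}{6} = \left(- \frac{1}{6}\right) \left(-4\right) = \frac{2}{3}$)
$k = 0$ ($k = 1 \cdot 3 - 3 = 3 - 3 = 0$)
$\frac{-144 + n{\left(-22,22 \right)}}{k + 456} = \frac{-144 + \frac{2}{3}}{0 + 456} = - \frac{430}{3 \cdot 456} = \left(- \frac{430}{3}\right) \frac{1}{456} = - \frac{215}{684}$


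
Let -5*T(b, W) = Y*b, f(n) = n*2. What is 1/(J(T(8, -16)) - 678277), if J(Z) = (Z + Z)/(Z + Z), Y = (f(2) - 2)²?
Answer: -1/678276 ≈ -1.4743e-6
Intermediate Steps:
f(n) = 2*n
Y = 4 (Y = (2*2 - 2)² = (4 - 2)² = 2² = 4)
T(b, W) = -4*b/5
J(Z) = 1 (J(Z) = (2*Z)/((2*Z)) = (2*Z)*(1/(2*Z)) = 1)
1/(J(T(8, -16)) - 678277) = 1/(1 - 678277) = 1/(-678276) = -1/678276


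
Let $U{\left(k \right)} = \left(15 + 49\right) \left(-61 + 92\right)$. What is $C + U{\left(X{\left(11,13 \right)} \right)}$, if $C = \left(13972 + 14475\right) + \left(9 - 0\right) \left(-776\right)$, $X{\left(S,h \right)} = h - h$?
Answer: $23447$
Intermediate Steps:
$X{\left(S,h \right)} = 0$
$U{\left(k \right)} = 1984$ ($U{\left(k \right)} = 64 \cdot 31 = 1984$)
$C = 21463$ ($C = 28447 + \left(9 + 0\right) \left(-776\right) = 28447 + 9 \left(-776\right) = 28447 - 6984 = 21463$)
$C + U{\left(X{\left(11,13 \right)} \right)} = 21463 + 1984 = 23447$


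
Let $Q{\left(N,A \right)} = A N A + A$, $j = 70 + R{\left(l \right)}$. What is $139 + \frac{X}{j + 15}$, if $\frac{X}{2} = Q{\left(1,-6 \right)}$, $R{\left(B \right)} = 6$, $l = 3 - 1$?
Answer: $\frac{12709}{91} \approx 139.66$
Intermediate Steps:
$l = 2$
$j = 76$ ($j = 70 + 6 = 76$)
$Q{\left(N,A \right)} = A + N A^{2}$ ($Q{\left(N,A \right)} = N A^{2} + A = A + N A^{2}$)
$X = 60$ ($X = 2 \left(- 6 \left(1 - 6\right)\right) = 2 \left(\left(-6\right) \left(-5\right)\right) = 2 \cdot 30 = 60$)
$139 + \frac{X}{j + 15} = 139 + \frac{60}{76 + 15} = 139 + \frac{60}{91} = \frac{12709}{91}$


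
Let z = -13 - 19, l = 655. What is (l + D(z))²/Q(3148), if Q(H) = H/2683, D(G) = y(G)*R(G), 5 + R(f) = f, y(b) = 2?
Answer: 905676163/3148 ≈ 2.8770e+5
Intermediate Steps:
R(f) = -5 + f
z = -32
D(G) = -10 + 2*G (D(G) = 2*(-5 + G) = -10 + 2*G)
Q(H) = H/2683 (Q(H) = H*(1/2683) = H/2683)
(l + D(z))²/Q(3148) = (655 + (-10 + 2*(-32)))²/(((1/2683)*3148)) = (655 + (-10 - 64))²/(3148/2683) = (655 - 74)²*(2683/3148) = 581²*(2683/3148) = 337561*(2683/3148) = 905676163/3148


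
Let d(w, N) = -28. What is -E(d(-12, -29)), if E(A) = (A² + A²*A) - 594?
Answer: 21762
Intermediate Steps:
E(A) = -594 + A² + A³ (E(A) = (A² + A³) - 594 = -594 + A² + A³)
-E(d(-12, -29)) = -(-594 + (-28)² + (-28)³) = -(-594 + 784 - 21952) = -1*(-21762) = 21762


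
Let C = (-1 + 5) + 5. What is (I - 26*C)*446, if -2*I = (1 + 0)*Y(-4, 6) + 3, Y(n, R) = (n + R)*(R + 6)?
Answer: -110385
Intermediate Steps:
C = 9 (C = 4 + 5 = 9)
Y(n, R) = (6 + R)*(R + n) (Y(n, R) = (R + n)*(6 + R) = (6 + R)*(R + n))
I = -27/2 (I = -((1 + 0)*(6**2 + 6*6 + 6*(-4) + 6*(-4)) + 3)/2 = -(1*(36 + 36 - 24 - 24) + 3)/2 = -(1*24 + 3)/2 = -(24 + 3)/2 = -1/2*27 = -27/2 ≈ -13.500)
(I - 26*C)*446 = (-27/2 - 26*9)*446 = (-27/2 - 234)*446 = -495/2*446 = -110385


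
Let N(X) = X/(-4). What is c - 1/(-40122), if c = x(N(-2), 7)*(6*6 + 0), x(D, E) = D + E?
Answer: 10832941/40122 ≈ 270.00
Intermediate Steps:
N(X) = -X/4 (N(X) = X*(-¼) = -X/4)
c = 270 (c = (-¼*(-2) + 7)*(6*6 + 0) = (½ + 7)*(36 + 0) = (15/2)*36 = 270)
c - 1/(-40122) = 270 - 1/(-40122) = 270 - 1*(-1/40122) = 270 + 1/40122 = 10832941/40122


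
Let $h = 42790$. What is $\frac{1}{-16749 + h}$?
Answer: $\frac{1}{26041} \approx 3.8401 \cdot 10^{-5}$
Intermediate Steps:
$\frac{1}{-16749 + h} = \frac{1}{-16749 + 42790} = \frac{1}{26041}$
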